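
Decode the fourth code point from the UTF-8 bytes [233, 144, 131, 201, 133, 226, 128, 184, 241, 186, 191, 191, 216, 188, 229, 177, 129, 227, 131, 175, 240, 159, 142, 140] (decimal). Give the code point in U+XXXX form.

U+7AFFF

Offset 0: leading byte 0xE9 = 11101001 → 3-byte char #1 = E9 90 83.
Offset 3: leading byte 0xC9 = 11001001 → 2-byte char #2 = C9 85.
Offset 5: leading byte 0xE2 = 11100010 → 3-byte char #3 = E2 80 B8.
Offset 8: leading byte 0xF1 = 11110001 → 4-byte char #4 = F1 BA BF BF.
Leading byte 0xF1 = 11110001 matches 11110xxx → 4-byte sequence.
Byte 1: 0xF1 = 11110001, payload 001 (3 bits).
Byte 2: 0xBA = 10111010 (10xxxxxx ✓), payload 111010.
Byte 3: 0xBF = 10111111 (10xxxxxx ✓), payload 111111.
Byte 4: 0xBF = 10111111 (10xxxxxx ✓), payload 111111.
Concatenate: 001111010111111111111 = 0x7AFFF (21 bits → U+7AFFF).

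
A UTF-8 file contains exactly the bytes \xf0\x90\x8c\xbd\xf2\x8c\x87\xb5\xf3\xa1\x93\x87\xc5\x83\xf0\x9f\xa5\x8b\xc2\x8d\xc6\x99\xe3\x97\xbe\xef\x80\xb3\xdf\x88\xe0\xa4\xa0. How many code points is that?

11

Byte at offset 0: 0xF0 = 11110000 → 4-byte char (#1). Advance 4.
Byte at offset 4: 0xF2 = 11110010 → 4-byte char (#2). Advance 4.
Byte at offset 8: 0xF3 = 11110011 → 4-byte char (#3). Advance 4.
Byte at offset 12: 0xC5 = 11000101 → 2-byte char (#4). Advance 2.
Byte at offset 14: 0xF0 = 11110000 → 4-byte char (#5). Advance 4.
Byte at offset 18: 0xC2 = 11000010 → 2-byte char (#6). Advance 2.
Byte at offset 20: 0xC6 = 11000110 → 2-byte char (#7). Advance 2.
Byte at offset 22: 0xE3 = 11100011 → 3-byte char (#8). Advance 3.
Byte at offset 25: 0xEF = 11101111 → 3-byte char (#9). Advance 3.
Byte at offset 28: 0xDF = 11011111 → 2-byte char (#10). Advance 2.
Byte at offset 30: 0xE0 = 11100000 → 3-byte char (#11). Advance 3.
Reached end at offset 33 after 11 code points.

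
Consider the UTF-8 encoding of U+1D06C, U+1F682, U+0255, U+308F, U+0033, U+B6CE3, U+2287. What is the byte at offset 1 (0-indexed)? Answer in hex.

U+1D06C → 4-byte form F0 9D 81 AC at offsets 0–3.
Offset 1 falls in char 1's range; it's byte 2 of F0 9D 81 AC = 0x9D.

0x9D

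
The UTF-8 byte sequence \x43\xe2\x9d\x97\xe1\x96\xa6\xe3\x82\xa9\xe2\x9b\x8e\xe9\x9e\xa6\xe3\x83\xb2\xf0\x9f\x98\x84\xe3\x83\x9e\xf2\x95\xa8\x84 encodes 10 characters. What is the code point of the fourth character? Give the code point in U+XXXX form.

U+30A9

Offset 0: leading byte 0x43 = 01000011 → 1-byte char #1 = 43.
Offset 1: leading byte 0xE2 = 11100010 → 3-byte char #2 = E2 9D 97.
Offset 4: leading byte 0xE1 = 11100001 → 3-byte char #3 = E1 96 A6.
Offset 7: leading byte 0xE3 = 11100011 → 3-byte char #4 = E3 82 A9.
Leading byte 0xE3 = 11100011 matches 1110xxxx → 3-byte sequence.
Byte 1: 0xE3 = 11100011, payload 0011 (4 bits).
Byte 2: 0x82 = 10000010 (10xxxxxx ✓), payload 000010.
Byte 3: 0xA9 = 10101001 (10xxxxxx ✓), payload 101001.
Concatenate: 0011000010101001 = 0x30A9 (16 bits → U+30A9).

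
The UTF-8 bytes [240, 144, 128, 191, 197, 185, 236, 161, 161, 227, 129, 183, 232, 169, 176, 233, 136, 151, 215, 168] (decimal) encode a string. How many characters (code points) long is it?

Byte at offset 0: 0xF0 = 11110000 → 4-byte char (#1). Advance 4.
Byte at offset 4: 0xC5 = 11000101 → 2-byte char (#2). Advance 2.
Byte at offset 6: 0xEC = 11101100 → 3-byte char (#3). Advance 3.
Byte at offset 9: 0xE3 = 11100011 → 3-byte char (#4). Advance 3.
Byte at offset 12: 0xE8 = 11101000 → 3-byte char (#5). Advance 3.
Byte at offset 15: 0xE9 = 11101001 → 3-byte char (#6). Advance 3.
Byte at offset 18: 0xD7 = 11010111 → 2-byte char (#7). Advance 2.
Reached end at offset 20 after 7 code points.

7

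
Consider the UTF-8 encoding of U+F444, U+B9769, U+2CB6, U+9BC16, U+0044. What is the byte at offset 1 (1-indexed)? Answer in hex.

1-indexed offset 1 is 0-indexed offset 0.
U+F444 → 3-byte form EF 91 84 at offsets 0–2.
Offset 0 falls in char 1's range; it's byte 1 of EF 91 84 = 0xEF.

0xEF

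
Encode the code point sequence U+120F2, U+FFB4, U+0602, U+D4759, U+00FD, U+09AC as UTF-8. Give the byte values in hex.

F0 92 83 B2 EF BE B4 D8 82 F3 94 9D 99 C3 BD E0 A6 AC

U+120F2: 4-byte form → F0 92 83 B2.
U+FFB4: 3-byte form → EF BE B4.
U+0602: 2-byte form → D8 82.
U+D4759: 4-byte form → F3 94 9D 99.
U+00FD: 2-byte form → C3 BD.
U+09AC: 3-byte form → E0 A6 AC.
Concatenated (18 bytes): F0 92 83 B2 EF BE B4 D8 82 F3 94 9D 99 C3 BD E0 A6 AC.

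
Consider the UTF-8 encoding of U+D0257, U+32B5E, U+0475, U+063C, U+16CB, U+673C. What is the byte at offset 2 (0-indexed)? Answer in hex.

U+D0257 → 4-byte form F3 90 89 97 at offsets 0–3.
Offset 2 falls in char 1's range; it's byte 3 of F3 90 89 97 = 0x89.

0x89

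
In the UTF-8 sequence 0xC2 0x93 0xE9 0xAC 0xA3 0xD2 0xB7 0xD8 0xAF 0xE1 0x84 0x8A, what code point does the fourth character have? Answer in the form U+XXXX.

Offset 0: leading byte 0xC2 = 11000010 → 2-byte char #1 = C2 93.
Offset 2: leading byte 0xE9 = 11101001 → 3-byte char #2 = E9 AC A3.
Offset 5: leading byte 0xD2 = 11010010 → 2-byte char #3 = D2 B7.
Offset 7: leading byte 0xD8 = 11011000 → 2-byte char #4 = D8 AF.
Leading byte 0xD8 = 11011000 matches 110xxxxx → 2-byte sequence.
Byte 1: 0xD8 = 11011000, payload 11000 (5 bits).
Byte 2: 0xAF = 10101111 (10xxxxxx ✓), payload 101111.
Concatenate: 11000101111 = 0x62F (11 bits → U+062F).

U+062F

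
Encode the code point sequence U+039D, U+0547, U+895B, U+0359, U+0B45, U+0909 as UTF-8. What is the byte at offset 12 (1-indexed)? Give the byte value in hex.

0x85

1-indexed offset 12 is 0-indexed offset 11.
U+039D → 2-byte form CE 9D at offsets 0–1.
U+0547 → 2-byte form D5 87 at offsets 2–3.
U+895B → 3-byte form E8 A5 9B at offsets 4–6.
U+0359 → 2-byte form CD 99 at offsets 7–8.
U+0B45 → 3-byte form E0 AD 85 at offsets 9–11.
Offset 11 falls in char 5's range; it's byte 3 of E0 AD 85 = 0x85.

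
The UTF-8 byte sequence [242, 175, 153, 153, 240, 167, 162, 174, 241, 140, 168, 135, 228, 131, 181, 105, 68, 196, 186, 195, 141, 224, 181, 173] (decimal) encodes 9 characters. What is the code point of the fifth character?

Offset 0: leading byte 0xF2 = 11110010 → 4-byte char #1 = F2 AF 99 99.
Offset 4: leading byte 0xF0 = 11110000 → 4-byte char #2 = F0 A7 A2 AE.
Offset 8: leading byte 0xF1 = 11110001 → 4-byte char #3 = F1 8C A8 87.
Offset 12: leading byte 0xE4 = 11100100 → 3-byte char #4 = E4 83 B5.
Offset 15: leading byte 0x69 = 01101001 → 1-byte char #5 = 69.
Leading byte 0x69 = 01101001 matches 0xxxxxxx → 1-byte sequence.
Byte 1: 0x69 = 01101001, payload 1101001 (7 bits).
Concatenate: 1101001 = 0x69 (7 bits → U+0069).

U+0069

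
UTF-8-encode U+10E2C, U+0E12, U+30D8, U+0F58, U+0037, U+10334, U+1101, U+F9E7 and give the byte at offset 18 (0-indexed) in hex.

U+10E2C → 4-byte form F0 90 B8 AC at offsets 0–3.
U+0E12 → 3-byte form E0 B8 92 at offsets 4–6.
U+30D8 → 3-byte form E3 83 98 at offsets 7–9.
U+0F58 → 3-byte form E0 BD 98 at offsets 10–12.
U+0037 → 1-byte form 37 at offsets 13–13.
U+10334 → 4-byte form F0 90 8C B4 at offsets 14–17.
U+1101 → 3-byte form E1 84 81 at offsets 18–20.
Offset 18 falls in char 7's range; it's byte 1 of E1 84 81 = 0xE1.

0xE1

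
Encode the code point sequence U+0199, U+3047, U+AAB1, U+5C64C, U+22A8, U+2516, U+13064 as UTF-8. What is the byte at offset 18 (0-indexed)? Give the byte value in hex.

0xF0

U+0199 → 2-byte form C6 99 at offsets 0–1.
U+3047 → 3-byte form E3 81 87 at offsets 2–4.
U+AAB1 → 3-byte form EA AA B1 at offsets 5–7.
U+5C64C → 4-byte form F1 9C 99 8C at offsets 8–11.
U+22A8 → 3-byte form E2 8A A8 at offsets 12–14.
U+2516 → 3-byte form E2 94 96 at offsets 15–17.
U+13064 → 4-byte form F0 93 81 A4 at offsets 18–21.
Offset 18 falls in char 7's range; it's byte 1 of F0 93 81 A4 = 0xF0.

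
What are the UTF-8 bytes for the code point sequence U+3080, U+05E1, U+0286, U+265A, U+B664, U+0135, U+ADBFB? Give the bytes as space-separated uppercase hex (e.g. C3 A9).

U+3080: 3-byte form → E3 82 80.
U+05E1: 2-byte form → D7 A1.
U+0286: 2-byte form → CA 86.
U+265A: 3-byte form → E2 99 9A.
U+B664: 3-byte form → EB 99 A4.
U+0135: 2-byte form → C4 B5.
U+ADBFB: 4-byte form → F2 AD AF BB.
Concatenated (19 bytes): E3 82 80 D7 A1 CA 86 E2 99 9A EB 99 A4 C4 B5 F2 AD AF BB.

E3 82 80 D7 A1 CA 86 E2 99 9A EB 99 A4 C4 B5 F2 AD AF BB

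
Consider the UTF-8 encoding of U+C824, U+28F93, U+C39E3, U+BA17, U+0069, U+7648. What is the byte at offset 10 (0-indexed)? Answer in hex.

0xA3

U+C824 → 3-byte form EC A0 A4 at offsets 0–2.
U+28F93 → 4-byte form F0 A8 BE 93 at offsets 3–6.
U+C39E3 → 4-byte form F3 83 A7 A3 at offsets 7–10.
Offset 10 falls in char 3's range; it's byte 4 of F3 83 A7 A3 = 0xA3.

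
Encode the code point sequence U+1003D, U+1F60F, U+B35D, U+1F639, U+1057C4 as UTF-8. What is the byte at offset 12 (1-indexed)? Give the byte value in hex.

1-indexed offset 12 is 0-indexed offset 11.
U+1003D → 4-byte form F0 90 80 BD at offsets 0–3.
U+1F60F → 4-byte form F0 9F 98 8F at offsets 4–7.
U+B35D → 3-byte form EB 8D 9D at offsets 8–10.
U+1F639 → 4-byte form F0 9F 98 B9 at offsets 11–14.
Offset 11 falls in char 4's range; it's byte 1 of F0 9F 98 B9 = 0xF0.

0xF0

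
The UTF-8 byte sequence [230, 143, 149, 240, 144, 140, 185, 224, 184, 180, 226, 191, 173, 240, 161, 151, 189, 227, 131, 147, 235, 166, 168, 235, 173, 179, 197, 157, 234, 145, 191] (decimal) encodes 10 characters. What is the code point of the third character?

Offset 0: leading byte 0xE6 = 11100110 → 3-byte char #1 = E6 8F 95.
Offset 3: leading byte 0xF0 = 11110000 → 4-byte char #2 = F0 90 8C B9.
Offset 7: leading byte 0xE0 = 11100000 → 3-byte char #3 = E0 B8 B4.
Leading byte 0xE0 = 11100000 matches 1110xxxx → 3-byte sequence.
Byte 1: 0xE0 = 11100000, payload 0000 (4 bits).
Byte 2: 0xB8 = 10111000 (10xxxxxx ✓), payload 111000.
Byte 3: 0xB4 = 10110100 (10xxxxxx ✓), payload 110100.
Concatenate: 0000111000110100 = 0xE34 (16 bits → U+0E34).

U+0E34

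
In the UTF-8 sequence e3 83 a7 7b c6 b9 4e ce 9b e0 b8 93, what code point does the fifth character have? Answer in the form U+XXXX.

U+039B

Offset 0: leading byte 0xE3 = 11100011 → 3-byte char #1 = E3 83 A7.
Offset 3: leading byte 0x7B = 01111011 → 1-byte char #2 = 7B.
Offset 4: leading byte 0xC6 = 11000110 → 2-byte char #3 = C6 B9.
Offset 6: leading byte 0x4E = 01001110 → 1-byte char #4 = 4E.
Offset 7: leading byte 0xCE = 11001110 → 2-byte char #5 = CE 9B.
Leading byte 0xCE = 11001110 matches 110xxxxx → 2-byte sequence.
Byte 1: 0xCE = 11001110, payload 01110 (5 bits).
Byte 2: 0x9B = 10011011 (10xxxxxx ✓), payload 011011.
Concatenate: 01110011011 = 0x39B (11 bits → U+039B).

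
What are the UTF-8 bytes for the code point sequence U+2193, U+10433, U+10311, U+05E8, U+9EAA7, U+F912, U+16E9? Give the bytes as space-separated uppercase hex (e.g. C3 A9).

E2 86 93 F0 90 90 B3 F0 90 8C 91 D7 A8 F2 9E AA A7 EF A4 92 E1 9B A9

U+2193: 3-byte form → E2 86 93.
U+10433: 4-byte form → F0 90 90 B3.
U+10311: 4-byte form → F0 90 8C 91.
U+05E8: 2-byte form → D7 A8.
U+9EAA7: 4-byte form → F2 9E AA A7.
U+F912: 3-byte form → EF A4 92.
U+16E9: 3-byte form → E1 9B A9.
Concatenated (23 bytes): E2 86 93 F0 90 90 B3 F0 90 8C 91 D7 A8 F2 9E AA A7 EF A4 92 E1 9B A9.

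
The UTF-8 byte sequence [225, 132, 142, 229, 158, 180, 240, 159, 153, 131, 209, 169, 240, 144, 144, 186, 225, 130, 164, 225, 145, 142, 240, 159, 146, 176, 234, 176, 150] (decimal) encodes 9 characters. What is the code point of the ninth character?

U+AC16

Offset 0: leading byte 0xE1 = 11100001 → 3-byte char #1 = E1 84 8E.
Offset 3: leading byte 0xE5 = 11100101 → 3-byte char #2 = E5 9E B4.
Offset 6: leading byte 0xF0 = 11110000 → 4-byte char #3 = F0 9F 99 83.
Offset 10: leading byte 0xD1 = 11010001 → 2-byte char #4 = D1 A9.
Offset 12: leading byte 0xF0 = 11110000 → 4-byte char #5 = F0 90 90 BA.
Offset 16: leading byte 0xE1 = 11100001 → 3-byte char #6 = E1 82 A4.
Offset 19: leading byte 0xE1 = 11100001 → 3-byte char #7 = E1 91 8E.
Offset 22: leading byte 0xF0 = 11110000 → 4-byte char #8 = F0 9F 92 B0.
Offset 26: leading byte 0xEA = 11101010 → 3-byte char #9 = EA B0 96.
Leading byte 0xEA = 11101010 matches 1110xxxx → 3-byte sequence.
Byte 1: 0xEA = 11101010, payload 1010 (4 bits).
Byte 2: 0xB0 = 10110000 (10xxxxxx ✓), payload 110000.
Byte 3: 0x96 = 10010110 (10xxxxxx ✓), payload 010110.
Concatenate: 1010110000010110 = 0xAC16 (16 bits → U+AC16).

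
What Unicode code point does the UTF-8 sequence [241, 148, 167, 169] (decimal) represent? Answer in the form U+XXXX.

U+549E9

Leading byte 0xF1 = 11110001 matches 11110xxx → 4-byte sequence.
Byte 1: 0xF1 = 11110001, payload 001 (3 bits).
Byte 2: 0x94 = 10010100 (10xxxxxx ✓), payload 010100.
Byte 3: 0xA7 = 10100111 (10xxxxxx ✓), payload 100111.
Byte 4: 0xA9 = 10101001 (10xxxxxx ✓), payload 101001.
Concatenate: 001010100100111101001 = 0x549E9 (21 bits → U+549E9).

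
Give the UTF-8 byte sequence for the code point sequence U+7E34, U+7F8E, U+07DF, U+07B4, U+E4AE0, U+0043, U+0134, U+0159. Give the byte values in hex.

E7 B8 B4 E7 BE 8E DF 9F DE B4 F3 A4 AB A0 43 C4 B4 C5 99

U+7E34: 3-byte form → E7 B8 B4.
U+7F8E: 3-byte form → E7 BE 8E.
U+07DF: 2-byte form → DF 9F.
U+07B4: 2-byte form → DE B4.
U+E4AE0: 4-byte form → F3 A4 AB A0.
U+0043: 1-byte form → 43.
U+0134: 2-byte form → C4 B4.
U+0159: 2-byte form → C5 99.
Concatenated (19 bytes): E7 B8 B4 E7 BE 8E DF 9F DE B4 F3 A4 AB A0 43 C4 B4 C5 99.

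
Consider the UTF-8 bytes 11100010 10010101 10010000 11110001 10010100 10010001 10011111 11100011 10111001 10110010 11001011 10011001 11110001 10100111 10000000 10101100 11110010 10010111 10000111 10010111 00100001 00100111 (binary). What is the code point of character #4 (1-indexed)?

Offset 0: leading byte 0xE2 = 11100010 → 3-byte char #1 = E2 95 90.
Offset 3: leading byte 0xF1 = 11110001 → 4-byte char #2 = F1 94 91 9F.
Offset 7: leading byte 0xE3 = 11100011 → 3-byte char #3 = E3 B9 B2.
Offset 10: leading byte 0xCB = 11001011 → 2-byte char #4 = CB 99.
Leading byte 0xCB = 11001011 matches 110xxxxx → 2-byte sequence.
Byte 1: 0xCB = 11001011, payload 01011 (5 bits).
Byte 2: 0x99 = 10011001 (10xxxxxx ✓), payload 011001.
Concatenate: 01011011001 = 0x2D9 (11 bits → U+02D9).

U+02D9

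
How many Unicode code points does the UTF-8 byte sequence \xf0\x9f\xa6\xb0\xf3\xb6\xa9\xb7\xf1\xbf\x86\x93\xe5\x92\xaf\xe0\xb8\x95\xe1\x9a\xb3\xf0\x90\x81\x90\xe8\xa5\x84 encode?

8

Byte at offset 0: 0xF0 = 11110000 → 4-byte char (#1). Advance 4.
Byte at offset 4: 0xF3 = 11110011 → 4-byte char (#2). Advance 4.
Byte at offset 8: 0xF1 = 11110001 → 4-byte char (#3). Advance 4.
Byte at offset 12: 0xE5 = 11100101 → 3-byte char (#4). Advance 3.
Byte at offset 15: 0xE0 = 11100000 → 3-byte char (#5). Advance 3.
Byte at offset 18: 0xE1 = 11100001 → 3-byte char (#6). Advance 3.
Byte at offset 21: 0xF0 = 11110000 → 4-byte char (#7). Advance 4.
Byte at offset 25: 0xE8 = 11101000 → 3-byte char (#8). Advance 3.
Reached end at offset 28 after 8 code points.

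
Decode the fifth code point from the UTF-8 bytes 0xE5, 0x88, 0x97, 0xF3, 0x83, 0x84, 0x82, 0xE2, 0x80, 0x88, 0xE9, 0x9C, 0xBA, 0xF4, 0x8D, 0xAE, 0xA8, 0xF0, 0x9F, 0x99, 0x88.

Offset 0: leading byte 0xE5 = 11100101 → 3-byte char #1 = E5 88 97.
Offset 3: leading byte 0xF3 = 11110011 → 4-byte char #2 = F3 83 84 82.
Offset 7: leading byte 0xE2 = 11100010 → 3-byte char #3 = E2 80 88.
Offset 10: leading byte 0xE9 = 11101001 → 3-byte char #4 = E9 9C BA.
Offset 13: leading byte 0xF4 = 11110100 → 4-byte char #5 = F4 8D AE A8.
Leading byte 0xF4 = 11110100 matches 11110xxx → 4-byte sequence.
Byte 1: 0xF4 = 11110100, payload 100 (3 bits).
Byte 2: 0x8D = 10001101 (10xxxxxx ✓), payload 001101.
Byte 3: 0xAE = 10101110 (10xxxxxx ✓), payload 101110.
Byte 4: 0xA8 = 10101000 (10xxxxxx ✓), payload 101000.
Concatenate: 100001101101110101000 = 0x10DBA8 (21 bits → U+10DBA8).

U+10DBA8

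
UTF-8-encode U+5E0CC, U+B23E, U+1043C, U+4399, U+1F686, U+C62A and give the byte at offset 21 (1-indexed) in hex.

1-indexed offset 21 is 0-indexed offset 20.
U+5E0CC → 4-byte form F1 9E 83 8C at offsets 0–3.
U+B23E → 3-byte form EB 88 BE at offsets 4–6.
U+1043C → 4-byte form F0 90 90 BC at offsets 7–10.
U+4399 → 3-byte form E4 8E 99 at offsets 11–13.
U+1F686 → 4-byte form F0 9F 9A 86 at offsets 14–17.
U+C62A → 3-byte form EC 98 AA at offsets 18–20.
Offset 20 falls in char 6's range; it's byte 3 of EC 98 AA = 0xAA.

0xAA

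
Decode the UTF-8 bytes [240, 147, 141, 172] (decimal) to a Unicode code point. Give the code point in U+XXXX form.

Leading byte 0xF0 = 11110000 matches 11110xxx → 4-byte sequence.
Byte 1: 0xF0 = 11110000, payload 000 (3 bits).
Byte 2: 0x93 = 10010011 (10xxxxxx ✓), payload 010011.
Byte 3: 0x8D = 10001101 (10xxxxxx ✓), payload 001101.
Byte 4: 0xAC = 10101100 (10xxxxxx ✓), payload 101100.
Concatenate: 000010011001101101100 = 0x1336C (21 bits → U+1336C).

U+1336C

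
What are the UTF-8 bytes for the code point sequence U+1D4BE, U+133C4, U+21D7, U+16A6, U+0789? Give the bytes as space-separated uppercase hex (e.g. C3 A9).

F0 9D 92 BE F0 93 8F 84 E2 87 97 E1 9A A6 DE 89

U+1D4BE: 4-byte form → F0 9D 92 BE.
U+133C4: 4-byte form → F0 93 8F 84.
U+21D7: 3-byte form → E2 87 97.
U+16A6: 3-byte form → E1 9A A6.
U+0789: 2-byte form → DE 89.
Concatenated (16 bytes): F0 9D 92 BE F0 93 8F 84 E2 87 97 E1 9A A6 DE 89.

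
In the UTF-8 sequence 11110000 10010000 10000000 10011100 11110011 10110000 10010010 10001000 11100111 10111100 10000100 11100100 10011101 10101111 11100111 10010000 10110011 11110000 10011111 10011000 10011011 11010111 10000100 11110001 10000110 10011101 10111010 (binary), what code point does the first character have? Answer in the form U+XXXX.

U+1001C

Offset 0: leading byte 0xF0 = 11110000 → 4-byte char #1 = F0 90 80 9C.
Leading byte 0xF0 = 11110000 matches 11110xxx → 4-byte sequence.
Byte 1: 0xF0 = 11110000, payload 000 (3 bits).
Byte 2: 0x90 = 10010000 (10xxxxxx ✓), payload 010000.
Byte 3: 0x80 = 10000000 (10xxxxxx ✓), payload 000000.
Byte 4: 0x9C = 10011100 (10xxxxxx ✓), payload 011100.
Concatenate: 000010000000000011100 = 0x1001C (21 bits → U+1001C).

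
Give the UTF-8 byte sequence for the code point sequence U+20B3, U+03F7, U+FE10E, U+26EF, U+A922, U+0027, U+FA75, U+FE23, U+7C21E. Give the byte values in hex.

E2 82 B3 CF B7 F3 BE 84 8E E2 9B AF EA A4 A2 27 EF A9 B5 EF B8 A3 F1 BC 88 9E

U+20B3: 3-byte form → E2 82 B3.
U+03F7: 2-byte form → CF B7.
U+FE10E: 4-byte form → F3 BE 84 8E.
U+26EF: 3-byte form → E2 9B AF.
U+A922: 3-byte form → EA A4 A2.
U+0027: 1-byte form → 27.
U+FA75: 3-byte form → EF A9 B5.
U+FE23: 3-byte form → EF B8 A3.
U+7C21E: 4-byte form → F1 BC 88 9E.
Concatenated (26 bytes): E2 82 B3 CF B7 F3 BE 84 8E E2 9B AF EA A4 A2 27 EF A9 B5 EF B8 A3 F1 BC 88 9E.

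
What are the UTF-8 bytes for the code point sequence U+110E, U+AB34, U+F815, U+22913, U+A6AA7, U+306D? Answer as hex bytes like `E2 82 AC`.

E1 84 8E EA AC B4 EF A0 95 F0 A2 A4 93 F2 A6 AA A7 E3 81 AD

U+110E: 3-byte form → E1 84 8E.
U+AB34: 3-byte form → EA AC B4.
U+F815: 3-byte form → EF A0 95.
U+22913: 4-byte form → F0 A2 A4 93.
U+A6AA7: 4-byte form → F2 A6 AA A7.
U+306D: 3-byte form → E3 81 AD.
Concatenated (20 bytes): E1 84 8E EA AC B4 EF A0 95 F0 A2 A4 93 F2 A6 AA A7 E3 81 AD.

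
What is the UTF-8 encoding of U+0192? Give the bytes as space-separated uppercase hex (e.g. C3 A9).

C6 92

U+0192 = 0x192 = 402 decimal. In range U+0080–U+07FF → 2-byte form: 110xxxxx 10xxxxxx.
Binary (11 bits): 00110010010.
Split 5+6: 00110 | 010010.
Byte 1: 11000110 = 0xC6.
Byte 2: 10010010 = 0x92.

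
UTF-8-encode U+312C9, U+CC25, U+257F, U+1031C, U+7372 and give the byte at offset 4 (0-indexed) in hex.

U+312C9 → 4-byte form F0 B1 8B 89 at offsets 0–3.
U+CC25 → 3-byte form EC B0 A5 at offsets 4–6.
Offset 4 falls in char 2's range; it's byte 1 of EC B0 A5 = 0xEC.

0xEC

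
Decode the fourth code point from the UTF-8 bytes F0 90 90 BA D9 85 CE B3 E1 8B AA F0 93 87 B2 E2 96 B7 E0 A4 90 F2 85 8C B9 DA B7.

Offset 0: leading byte 0xF0 = 11110000 → 4-byte char #1 = F0 90 90 BA.
Offset 4: leading byte 0xD9 = 11011001 → 2-byte char #2 = D9 85.
Offset 6: leading byte 0xCE = 11001110 → 2-byte char #3 = CE B3.
Offset 8: leading byte 0xE1 = 11100001 → 3-byte char #4 = E1 8B AA.
Leading byte 0xE1 = 11100001 matches 1110xxxx → 3-byte sequence.
Byte 1: 0xE1 = 11100001, payload 0001 (4 bits).
Byte 2: 0x8B = 10001011 (10xxxxxx ✓), payload 001011.
Byte 3: 0xAA = 10101010 (10xxxxxx ✓), payload 101010.
Concatenate: 0001001011101010 = 0x12EA (16 bits → U+12EA).

U+12EA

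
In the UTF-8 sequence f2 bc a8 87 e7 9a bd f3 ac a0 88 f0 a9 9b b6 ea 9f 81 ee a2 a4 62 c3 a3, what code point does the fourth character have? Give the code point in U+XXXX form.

Offset 0: leading byte 0xF2 = 11110010 → 4-byte char #1 = F2 BC A8 87.
Offset 4: leading byte 0xE7 = 11100111 → 3-byte char #2 = E7 9A BD.
Offset 7: leading byte 0xF3 = 11110011 → 4-byte char #3 = F3 AC A0 88.
Offset 11: leading byte 0xF0 = 11110000 → 4-byte char #4 = F0 A9 9B B6.
Leading byte 0xF0 = 11110000 matches 11110xxx → 4-byte sequence.
Byte 1: 0xF0 = 11110000, payload 000 (3 bits).
Byte 2: 0xA9 = 10101001 (10xxxxxx ✓), payload 101001.
Byte 3: 0x9B = 10011011 (10xxxxxx ✓), payload 011011.
Byte 4: 0xB6 = 10110110 (10xxxxxx ✓), payload 110110.
Concatenate: 000101001011011110110 = 0x296F6 (21 bits → U+296F6).

U+296F6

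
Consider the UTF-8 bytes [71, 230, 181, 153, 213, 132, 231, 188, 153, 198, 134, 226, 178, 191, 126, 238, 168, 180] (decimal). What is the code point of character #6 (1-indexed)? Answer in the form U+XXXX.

Offset 0: leading byte 0x47 = 01000111 → 1-byte char #1 = 47.
Offset 1: leading byte 0xE6 = 11100110 → 3-byte char #2 = E6 B5 99.
Offset 4: leading byte 0xD5 = 11010101 → 2-byte char #3 = D5 84.
Offset 6: leading byte 0xE7 = 11100111 → 3-byte char #4 = E7 BC 99.
Offset 9: leading byte 0xC6 = 11000110 → 2-byte char #5 = C6 86.
Offset 11: leading byte 0xE2 = 11100010 → 3-byte char #6 = E2 B2 BF.
Leading byte 0xE2 = 11100010 matches 1110xxxx → 3-byte sequence.
Byte 1: 0xE2 = 11100010, payload 0010 (4 bits).
Byte 2: 0xB2 = 10110010 (10xxxxxx ✓), payload 110010.
Byte 3: 0xBF = 10111111 (10xxxxxx ✓), payload 111111.
Concatenate: 0010110010111111 = 0x2CBF (16 bits → U+2CBF).

U+2CBF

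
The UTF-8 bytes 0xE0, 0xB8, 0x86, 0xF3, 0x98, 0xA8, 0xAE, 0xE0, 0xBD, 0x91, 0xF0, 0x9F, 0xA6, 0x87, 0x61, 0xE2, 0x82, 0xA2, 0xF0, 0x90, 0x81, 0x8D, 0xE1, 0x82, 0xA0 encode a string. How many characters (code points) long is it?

Byte at offset 0: 0xE0 = 11100000 → 3-byte char (#1). Advance 3.
Byte at offset 3: 0xF3 = 11110011 → 4-byte char (#2). Advance 4.
Byte at offset 7: 0xE0 = 11100000 → 3-byte char (#3). Advance 3.
Byte at offset 10: 0xF0 = 11110000 → 4-byte char (#4). Advance 4.
Byte at offset 14: 0x61 = 01100001 → 1-byte char (#5). Advance 1.
Byte at offset 15: 0xE2 = 11100010 → 3-byte char (#6). Advance 3.
Byte at offset 18: 0xF0 = 11110000 → 4-byte char (#7). Advance 4.
Byte at offset 22: 0xE1 = 11100001 → 3-byte char (#8). Advance 3.
Reached end at offset 25 after 8 code points.

8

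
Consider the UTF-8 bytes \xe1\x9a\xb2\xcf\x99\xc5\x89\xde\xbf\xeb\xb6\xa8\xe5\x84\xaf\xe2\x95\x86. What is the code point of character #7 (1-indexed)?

Offset 0: leading byte 0xE1 = 11100001 → 3-byte char #1 = E1 9A B2.
Offset 3: leading byte 0xCF = 11001111 → 2-byte char #2 = CF 99.
Offset 5: leading byte 0xC5 = 11000101 → 2-byte char #3 = C5 89.
Offset 7: leading byte 0xDE = 11011110 → 2-byte char #4 = DE BF.
Offset 9: leading byte 0xEB = 11101011 → 3-byte char #5 = EB B6 A8.
Offset 12: leading byte 0xE5 = 11100101 → 3-byte char #6 = E5 84 AF.
Offset 15: leading byte 0xE2 = 11100010 → 3-byte char #7 = E2 95 86.
Leading byte 0xE2 = 11100010 matches 1110xxxx → 3-byte sequence.
Byte 1: 0xE2 = 11100010, payload 0010 (4 bits).
Byte 2: 0x95 = 10010101 (10xxxxxx ✓), payload 010101.
Byte 3: 0x86 = 10000110 (10xxxxxx ✓), payload 000110.
Concatenate: 0010010101000110 = 0x2546 (16 bits → U+2546).

U+2546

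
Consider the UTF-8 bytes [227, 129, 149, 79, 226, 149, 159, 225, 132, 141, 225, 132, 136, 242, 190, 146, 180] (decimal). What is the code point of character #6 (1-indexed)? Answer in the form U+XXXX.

Offset 0: leading byte 0xE3 = 11100011 → 3-byte char #1 = E3 81 95.
Offset 3: leading byte 0x4F = 01001111 → 1-byte char #2 = 4F.
Offset 4: leading byte 0xE2 = 11100010 → 3-byte char #3 = E2 95 9F.
Offset 7: leading byte 0xE1 = 11100001 → 3-byte char #4 = E1 84 8D.
Offset 10: leading byte 0xE1 = 11100001 → 3-byte char #5 = E1 84 88.
Offset 13: leading byte 0xF2 = 11110010 → 4-byte char #6 = F2 BE 92 B4.
Leading byte 0xF2 = 11110010 matches 11110xxx → 4-byte sequence.
Byte 1: 0xF2 = 11110010, payload 010 (3 bits).
Byte 2: 0xBE = 10111110 (10xxxxxx ✓), payload 111110.
Byte 3: 0x92 = 10010010 (10xxxxxx ✓), payload 010010.
Byte 4: 0xB4 = 10110100 (10xxxxxx ✓), payload 110100.
Concatenate: 010111110010010110100 = 0xBE4B4 (21 bits → U+BE4B4).

U+BE4B4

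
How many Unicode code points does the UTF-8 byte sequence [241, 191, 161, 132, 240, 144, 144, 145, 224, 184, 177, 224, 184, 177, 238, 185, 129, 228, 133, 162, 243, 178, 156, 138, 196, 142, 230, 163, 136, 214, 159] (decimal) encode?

10

Byte at offset 0: 0xF1 = 11110001 → 4-byte char (#1). Advance 4.
Byte at offset 4: 0xF0 = 11110000 → 4-byte char (#2). Advance 4.
Byte at offset 8: 0xE0 = 11100000 → 3-byte char (#3). Advance 3.
Byte at offset 11: 0xE0 = 11100000 → 3-byte char (#4). Advance 3.
Byte at offset 14: 0xEE = 11101110 → 3-byte char (#5). Advance 3.
Byte at offset 17: 0xE4 = 11100100 → 3-byte char (#6). Advance 3.
Byte at offset 20: 0xF3 = 11110011 → 4-byte char (#7). Advance 4.
Byte at offset 24: 0xC4 = 11000100 → 2-byte char (#8). Advance 2.
Byte at offset 26: 0xE6 = 11100110 → 3-byte char (#9). Advance 3.
Byte at offset 29: 0xD6 = 11010110 → 2-byte char (#10). Advance 2.
Reached end at offset 31 after 10 code points.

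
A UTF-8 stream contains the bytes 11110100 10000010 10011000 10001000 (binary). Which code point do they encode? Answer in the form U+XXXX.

U+102608

Leading byte 0xF4 = 11110100 matches 11110xxx → 4-byte sequence.
Byte 1: 0xF4 = 11110100, payload 100 (3 bits).
Byte 2: 0x82 = 10000010 (10xxxxxx ✓), payload 000010.
Byte 3: 0x98 = 10011000 (10xxxxxx ✓), payload 011000.
Byte 4: 0x88 = 10001000 (10xxxxxx ✓), payload 001000.
Concatenate: 100000010011000001000 = 0x102608 (21 bits → U+102608).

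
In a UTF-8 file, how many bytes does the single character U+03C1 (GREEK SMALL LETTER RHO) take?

U+03C1 = 0x3C1. UTF-8 uses 1 byte below 0x80, 2 below 0x800, 3 below 0x10000, 4 up to 0x10FFFF. 0x3C1 is in U+0080–U+07FF → 2 bytes.

2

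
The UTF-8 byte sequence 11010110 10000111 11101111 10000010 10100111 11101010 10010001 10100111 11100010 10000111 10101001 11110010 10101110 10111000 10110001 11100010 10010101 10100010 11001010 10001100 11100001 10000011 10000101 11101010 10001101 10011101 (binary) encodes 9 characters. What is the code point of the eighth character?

Offset 0: leading byte 0xD6 = 11010110 → 2-byte char #1 = D6 87.
Offset 2: leading byte 0xEF = 11101111 → 3-byte char #2 = EF 82 A7.
Offset 5: leading byte 0xEA = 11101010 → 3-byte char #3 = EA 91 A7.
Offset 8: leading byte 0xE2 = 11100010 → 3-byte char #4 = E2 87 A9.
Offset 11: leading byte 0xF2 = 11110010 → 4-byte char #5 = F2 AE B8 B1.
Offset 15: leading byte 0xE2 = 11100010 → 3-byte char #6 = E2 95 A2.
Offset 18: leading byte 0xCA = 11001010 → 2-byte char #7 = CA 8C.
Offset 20: leading byte 0xE1 = 11100001 → 3-byte char #8 = E1 83 85.
Leading byte 0xE1 = 11100001 matches 1110xxxx → 3-byte sequence.
Byte 1: 0xE1 = 11100001, payload 0001 (4 bits).
Byte 2: 0x83 = 10000011 (10xxxxxx ✓), payload 000011.
Byte 3: 0x85 = 10000101 (10xxxxxx ✓), payload 000101.
Concatenate: 0001000011000101 = 0x10C5 (16 bits → U+10C5).

U+10C5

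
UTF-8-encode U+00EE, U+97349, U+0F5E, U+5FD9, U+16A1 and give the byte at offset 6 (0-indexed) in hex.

0xE0

U+00EE → 2-byte form C3 AE at offsets 0–1.
U+97349 → 4-byte form F2 97 8D 89 at offsets 2–5.
U+0F5E → 3-byte form E0 BD 9E at offsets 6–8.
Offset 6 falls in char 3's range; it's byte 1 of E0 BD 9E = 0xE0.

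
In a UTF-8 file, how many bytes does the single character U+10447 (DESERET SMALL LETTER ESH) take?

U+10447 = 0x10447. UTF-8 uses 1 byte below 0x80, 2 below 0x800, 3 below 0x10000, 4 up to 0x10FFFF. 0x10447 is in U+10000–U+10FFFF → 4 bytes.

4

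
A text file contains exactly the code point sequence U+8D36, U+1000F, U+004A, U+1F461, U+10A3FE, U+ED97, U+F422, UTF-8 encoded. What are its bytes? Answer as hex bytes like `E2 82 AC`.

E8 B4 B6 F0 90 80 8F 4A F0 9F 91 A1 F4 8A 8F BE EE B6 97 EF 90 A2

U+8D36: 3-byte form → E8 B4 B6.
U+1000F: 4-byte form → F0 90 80 8F.
U+004A: 1-byte form → 4A.
U+1F461: 4-byte form → F0 9F 91 A1.
U+10A3FE: 4-byte form → F4 8A 8F BE.
U+ED97: 3-byte form → EE B6 97.
U+F422: 3-byte form → EF 90 A2.
Concatenated (22 bytes): E8 B4 B6 F0 90 80 8F 4A F0 9F 91 A1 F4 8A 8F BE EE B6 97 EF 90 A2.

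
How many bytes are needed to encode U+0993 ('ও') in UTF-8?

U+0993 = 0x993. UTF-8 uses 1 byte below 0x80, 2 below 0x800, 3 below 0x10000, 4 up to 0x10FFFF. 0x993 is in U+0800–U+FFFF → 3 bytes.

3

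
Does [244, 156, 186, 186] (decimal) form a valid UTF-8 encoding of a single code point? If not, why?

Leading byte 0xF4 = 11110100 → 4-byte form.
Payload = 0x11CEBA, which exceeds U+10FFFF, the maximum Unicode code point. (Leading bytes F5–FF, or F4 followed by ≥ 0x90, are invalid.)

invalid (encodes a value above U+10FFFF)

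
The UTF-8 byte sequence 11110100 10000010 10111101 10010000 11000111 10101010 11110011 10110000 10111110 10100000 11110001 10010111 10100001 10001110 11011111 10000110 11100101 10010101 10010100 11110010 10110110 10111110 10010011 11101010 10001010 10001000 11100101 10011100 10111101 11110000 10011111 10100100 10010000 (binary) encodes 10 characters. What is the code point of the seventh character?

Offset 0: leading byte 0xF4 = 11110100 → 4-byte char #1 = F4 82 BD 90.
Offset 4: leading byte 0xC7 = 11000111 → 2-byte char #2 = C7 AA.
Offset 6: leading byte 0xF3 = 11110011 → 4-byte char #3 = F3 B0 BE A0.
Offset 10: leading byte 0xF1 = 11110001 → 4-byte char #4 = F1 97 A1 8E.
Offset 14: leading byte 0xDF = 11011111 → 2-byte char #5 = DF 86.
Offset 16: leading byte 0xE5 = 11100101 → 3-byte char #6 = E5 95 94.
Offset 19: leading byte 0xF2 = 11110010 → 4-byte char #7 = F2 B6 BE 93.
Leading byte 0xF2 = 11110010 matches 11110xxx → 4-byte sequence.
Byte 1: 0xF2 = 11110010, payload 010 (3 bits).
Byte 2: 0xB6 = 10110110 (10xxxxxx ✓), payload 110110.
Byte 3: 0xBE = 10111110 (10xxxxxx ✓), payload 111110.
Byte 4: 0x93 = 10010011 (10xxxxxx ✓), payload 010011.
Concatenate: 010110110111110010011 = 0xB6F93 (21 bits → U+B6F93).

U+B6F93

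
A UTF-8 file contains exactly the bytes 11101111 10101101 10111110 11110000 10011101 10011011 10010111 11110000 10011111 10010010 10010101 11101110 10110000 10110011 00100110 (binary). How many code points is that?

Byte at offset 0: 0xEF = 11101111 → 3-byte char (#1). Advance 3.
Byte at offset 3: 0xF0 = 11110000 → 4-byte char (#2). Advance 4.
Byte at offset 7: 0xF0 = 11110000 → 4-byte char (#3). Advance 4.
Byte at offset 11: 0xEE = 11101110 → 3-byte char (#4). Advance 3.
Byte at offset 14: 0x26 = 00100110 → 1-byte char (#5). Advance 1.
Reached end at offset 15 after 5 code points.

5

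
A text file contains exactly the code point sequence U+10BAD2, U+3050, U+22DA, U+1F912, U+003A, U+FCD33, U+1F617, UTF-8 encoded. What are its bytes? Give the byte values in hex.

F4 8B AB 92 E3 81 90 E2 8B 9A F0 9F A4 92 3A F3 BC B4 B3 F0 9F 98 97

U+10BAD2: 4-byte form → F4 8B AB 92.
U+3050: 3-byte form → E3 81 90.
U+22DA: 3-byte form → E2 8B 9A.
U+1F912: 4-byte form → F0 9F A4 92.
U+003A: 1-byte form → 3A.
U+FCD33: 4-byte form → F3 BC B4 B3.
U+1F617: 4-byte form → F0 9F 98 97.
Concatenated (23 bytes): F4 8B AB 92 E3 81 90 E2 8B 9A F0 9F A4 92 3A F3 BC B4 B3 F0 9F 98 97.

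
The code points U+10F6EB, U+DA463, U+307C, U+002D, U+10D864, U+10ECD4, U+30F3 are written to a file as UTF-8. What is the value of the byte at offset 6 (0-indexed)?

0x91

U+10F6EB → 4-byte form F4 8F 9B AB at offsets 0–3.
U+DA463 → 4-byte form F3 9A 91 A3 at offsets 4–7.
Offset 6 falls in char 2's range; it's byte 3 of F3 9A 91 A3 = 0x91.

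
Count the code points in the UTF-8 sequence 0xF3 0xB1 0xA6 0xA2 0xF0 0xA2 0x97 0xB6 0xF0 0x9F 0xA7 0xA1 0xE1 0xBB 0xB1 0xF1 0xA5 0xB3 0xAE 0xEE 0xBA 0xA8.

6

Byte at offset 0: 0xF3 = 11110011 → 4-byte char (#1). Advance 4.
Byte at offset 4: 0xF0 = 11110000 → 4-byte char (#2). Advance 4.
Byte at offset 8: 0xF0 = 11110000 → 4-byte char (#3). Advance 4.
Byte at offset 12: 0xE1 = 11100001 → 3-byte char (#4). Advance 3.
Byte at offset 15: 0xF1 = 11110001 → 4-byte char (#5). Advance 4.
Byte at offset 19: 0xEE = 11101110 → 3-byte char (#6). Advance 3.
Reached end at offset 22 after 6 code points.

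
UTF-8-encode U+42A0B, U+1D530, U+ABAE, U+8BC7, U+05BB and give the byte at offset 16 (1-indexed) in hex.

1-indexed offset 16 is 0-indexed offset 15.
U+42A0B → 4-byte form F1 82 A8 8B at offsets 0–3.
U+1D530 → 4-byte form F0 9D 94 B0 at offsets 4–7.
U+ABAE → 3-byte form EA AE AE at offsets 8–10.
U+8BC7 → 3-byte form E8 AF 87 at offsets 11–13.
U+05BB → 2-byte form D6 BB at offsets 14–15.
Offset 15 falls in char 5's range; it's byte 2 of D6 BB = 0xBB.

0xBB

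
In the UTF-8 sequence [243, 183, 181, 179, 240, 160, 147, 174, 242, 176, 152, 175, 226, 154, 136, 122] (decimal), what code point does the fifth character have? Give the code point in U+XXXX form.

U+007A

Offset 0: leading byte 0xF3 = 11110011 → 4-byte char #1 = F3 B7 B5 B3.
Offset 4: leading byte 0xF0 = 11110000 → 4-byte char #2 = F0 A0 93 AE.
Offset 8: leading byte 0xF2 = 11110010 → 4-byte char #3 = F2 B0 98 AF.
Offset 12: leading byte 0xE2 = 11100010 → 3-byte char #4 = E2 9A 88.
Offset 15: leading byte 0x7A = 01111010 → 1-byte char #5 = 7A.
Leading byte 0x7A = 01111010 matches 0xxxxxxx → 1-byte sequence.
Byte 1: 0x7A = 01111010, payload 1111010 (7 bits).
Concatenate: 1111010 = 0x7A (7 bits → U+007A).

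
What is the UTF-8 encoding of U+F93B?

EF A4 BB

U+F93B = 0xF93B = 63803 decimal. In range U+0800–U+FFFF → 3-byte form: 1110xxxx 10xxxxxx 10xxxxxx.
Binary (16 bits): 1111100100111011.
Split 4+6+6: 1111 | 100100 | 111011.
Byte 1: 11101111 = 0xEF.
Byte 2: 10100100 = 0xA4.
Byte 3: 10111011 = 0xBB.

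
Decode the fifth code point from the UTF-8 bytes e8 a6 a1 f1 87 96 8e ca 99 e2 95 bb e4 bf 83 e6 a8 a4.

U+4FC3

Offset 0: leading byte 0xE8 = 11101000 → 3-byte char #1 = E8 A6 A1.
Offset 3: leading byte 0xF1 = 11110001 → 4-byte char #2 = F1 87 96 8E.
Offset 7: leading byte 0xCA = 11001010 → 2-byte char #3 = CA 99.
Offset 9: leading byte 0xE2 = 11100010 → 3-byte char #4 = E2 95 BB.
Offset 12: leading byte 0xE4 = 11100100 → 3-byte char #5 = E4 BF 83.
Leading byte 0xE4 = 11100100 matches 1110xxxx → 3-byte sequence.
Byte 1: 0xE4 = 11100100, payload 0100 (4 bits).
Byte 2: 0xBF = 10111111 (10xxxxxx ✓), payload 111111.
Byte 3: 0x83 = 10000011 (10xxxxxx ✓), payload 000011.
Concatenate: 0100111111000011 = 0x4FC3 (16 bits → U+4FC3).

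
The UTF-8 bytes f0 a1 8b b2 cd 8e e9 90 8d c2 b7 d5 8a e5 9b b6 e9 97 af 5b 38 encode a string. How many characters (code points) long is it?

9

Byte at offset 0: 0xF0 = 11110000 → 4-byte char (#1). Advance 4.
Byte at offset 4: 0xCD = 11001101 → 2-byte char (#2). Advance 2.
Byte at offset 6: 0xE9 = 11101001 → 3-byte char (#3). Advance 3.
Byte at offset 9: 0xC2 = 11000010 → 2-byte char (#4). Advance 2.
Byte at offset 11: 0xD5 = 11010101 → 2-byte char (#5). Advance 2.
Byte at offset 13: 0xE5 = 11100101 → 3-byte char (#6). Advance 3.
Byte at offset 16: 0xE9 = 11101001 → 3-byte char (#7). Advance 3.
Byte at offset 19: 0x5B = 01011011 → 1-byte char (#8). Advance 1.
Byte at offset 20: 0x38 = 00111000 → 1-byte char (#9). Advance 1.
Reached end at offset 21 after 9 code points.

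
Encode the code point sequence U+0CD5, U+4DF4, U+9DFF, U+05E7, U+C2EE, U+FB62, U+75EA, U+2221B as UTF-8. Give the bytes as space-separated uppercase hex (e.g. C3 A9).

E0 B3 95 E4 B7 B4 E9 B7 BF D7 A7 EC 8B AE EF AD A2 E7 97 AA F0 A2 88 9B

U+0CD5: 3-byte form → E0 B3 95.
U+4DF4: 3-byte form → E4 B7 B4.
U+9DFF: 3-byte form → E9 B7 BF.
U+05E7: 2-byte form → D7 A7.
U+C2EE: 3-byte form → EC 8B AE.
U+FB62: 3-byte form → EF AD A2.
U+75EA: 3-byte form → E7 97 AA.
U+2221B: 4-byte form → F0 A2 88 9B.
Concatenated (24 bytes): E0 B3 95 E4 B7 B4 E9 B7 BF D7 A7 EC 8B AE EF AD A2 E7 97 AA F0 A2 88 9B.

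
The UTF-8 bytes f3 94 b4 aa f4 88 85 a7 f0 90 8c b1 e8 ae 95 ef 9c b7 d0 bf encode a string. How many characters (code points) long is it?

Byte at offset 0: 0xF3 = 11110011 → 4-byte char (#1). Advance 4.
Byte at offset 4: 0xF4 = 11110100 → 4-byte char (#2). Advance 4.
Byte at offset 8: 0xF0 = 11110000 → 4-byte char (#3). Advance 4.
Byte at offset 12: 0xE8 = 11101000 → 3-byte char (#4). Advance 3.
Byte at offset 15: 0xEF = 11101111 → 3-byte char (#5). Advance 3.
Byte at offset 18: 0xD0 = 11010000 → 2-byte char (#6). Advance 2.
Reached end at offset 20 after 6 code points.

6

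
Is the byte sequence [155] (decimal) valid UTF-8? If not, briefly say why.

invalid (continuation byte with no leading byte)

Byte 0x9B = 10011011 has the form 10xxxxxx — a continuation byte — but there is no preceding leading byte.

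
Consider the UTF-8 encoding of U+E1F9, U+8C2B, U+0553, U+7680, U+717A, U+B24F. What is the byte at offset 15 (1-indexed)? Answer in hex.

0xEB

1-indexed offset 15 is 0-indexed offset 14.
U+E1F9 → 3-byte form EE 87 B9 at offsets 0–2.
U+8C2B → 3-byte form E8 B0 AB at offsets 3–5.
U+0553 → 2-byte form D5 93 at offsets 6–7.
U+7680 → 3-byte form E7 9A 80 at offsets 8–10.
U+717A → 3-byte form E7 85 BA at offsets 11–13.
U+B24F → 3-byte form EB 89 8F at offsets 14–16.
Offset 14 falls in char 6's range; it's byte 1 of EB 89 8F = 0xEB.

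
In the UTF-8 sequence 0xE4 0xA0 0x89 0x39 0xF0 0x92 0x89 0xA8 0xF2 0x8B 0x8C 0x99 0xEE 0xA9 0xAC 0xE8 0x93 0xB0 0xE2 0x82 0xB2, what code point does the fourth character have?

U+8B319

Offset 0: leading byte 0xE4 = 11100100 → 3-byte char #1 = E4 A0 89.
Offset 3: leading byte 0x39 = 00111001 → 1-byte char #2 = 39.
Offset 4: leading byte 0xF0 = 11110000 → 4-byte char #3 = F0 92 89 A8.
Offset 8: leading byte 0xF2 = 11110010 → 4-byte char #4 = F2 8B 8C 99.
Leading byte 0xF2 = 11110010 matches 11110xxx → 4-byte sequence.
Byte 1: 0xF2 = 11110010, payload 010 (3 bits).
Byte 2: 0x8B = 10001011 (10xxxxxx ✓), payload 001011.
Byte 3: 0x8C = 10001100 (10xxxxxx ✓), payload 001100.
Byte 4: 0x99 = 10011001 (10xxxxxx ✓), payload 011001.
Concatenate: 010001011001100011001 = 0x8B319 (21 bits → U+8B319).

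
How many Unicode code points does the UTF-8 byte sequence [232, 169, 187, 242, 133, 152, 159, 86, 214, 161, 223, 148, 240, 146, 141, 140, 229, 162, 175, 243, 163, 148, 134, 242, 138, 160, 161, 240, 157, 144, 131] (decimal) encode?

Byte at offset 0: 0xE8 = 11101000 → 3-byte char (#1). Advance 3.
Byte at offset 3: 0xF2 = 11110010 → 4-byte char (#2). Advance 4.
Byte at offset 7: 0x56 = 01010110 → 1-byte char (#3). Advance 1.
Byte at offset 8: 0xD6 = 11010110 → 2-byte char (#4). Advance 2.
Byte at offset 10: 0xDF = 11011111 → 2-byte char (#5). Advance 2.
Byte at offset 12: 0xF0 = 11110000 → 4-byte char (#6). Advance 4.
Byte at offset 16: 0xE5 = 11100101 → 3-byte char (#7). Advance 3.
Byte at offset 19: 0xF3 = 11110011 → 4-byte char (#8). Advance 4.
Byte at offset 23: 0xF2 = 11110010 → 4-byte char (#9). Advance 4.
Byte at offset 27: 0xF0 = 11110000 → 4-byte char (#10). Advance 4.
Reached end at offset 31 after 10 code points.

10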